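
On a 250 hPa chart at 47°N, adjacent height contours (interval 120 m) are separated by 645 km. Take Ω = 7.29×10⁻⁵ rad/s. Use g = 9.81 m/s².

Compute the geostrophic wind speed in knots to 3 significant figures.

33.3 knots

Coriolis parameter at 47°N:
f = 2Ω sin φ = 2 × 7.29×10⁻⁵ × sin 47° = 1.07×10⁻⁴ s⁻¹
Height gradient: |∂Z/∂n| = 120 m / 645000 m = 1.86×10⁻⁴
On a pressure surface, geostrophic balance gives V_g = (g/f)|∂Z/∂n|:
V_g = 9.81 × 1.86×10⁻⁴ / 1.07×10⁻⁴ = 17.1 m/s
Converting: 17.1 m/s × 1.944 = 33.3 knots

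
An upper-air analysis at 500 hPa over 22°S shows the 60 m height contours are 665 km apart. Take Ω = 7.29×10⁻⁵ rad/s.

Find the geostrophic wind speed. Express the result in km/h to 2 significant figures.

Coriolis parameter at 22°S:
f = 2Ω sin φ = 2 × 7.29×10⁻⁵ × sin 22° = 5.46×10⁻⁵ s⁻¹
Height gradient: |∂Z/∂n| = 60 m / 665000 m = 9.02×10⁻⁵
On a pressure surface, geostrophic balance gives V_g = (g/f)|∂Z/∂n|:
V_g = 9.81 × 9.02×10⁻⁵ / 5.46×10⁻⁵ = 16.2 m/s
Converting: 16.2 m/s × 3.6 = 58 km/h

58 km/h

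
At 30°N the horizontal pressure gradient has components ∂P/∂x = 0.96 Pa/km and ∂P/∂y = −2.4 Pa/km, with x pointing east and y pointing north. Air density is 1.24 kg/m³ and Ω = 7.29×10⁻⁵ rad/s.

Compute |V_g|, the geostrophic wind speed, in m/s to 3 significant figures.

Coriolis parameter at 30°N:
f = 2Ω sin φ = 2 × 7.29×10⁻⁵ × sin 30° = 7.29×10⁻⁵ s⁻¹
Component geostrophic relations (x east, y north):
u_g = −(1/(fρ)) ∂P/∂y,  v_g = (1/(fρ)) ∂P/∂x
u_g = −(−2.4×10⁻³)/(7.29×10⁻⁵ × 1.24) = 26.5 m/s;  v_g = (0.96×10⁻³)/(7.29×10⁻⁵ × 1.24) = 10.6 m/s
|V_g| = √(u_g² + v_g²) = 28.6 m/s

28.6 m/s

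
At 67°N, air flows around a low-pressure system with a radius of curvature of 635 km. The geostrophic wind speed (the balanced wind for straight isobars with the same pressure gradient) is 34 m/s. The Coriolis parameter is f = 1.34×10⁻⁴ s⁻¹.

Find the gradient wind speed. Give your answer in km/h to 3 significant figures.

93.7 km/h

Around a low, centrifugal force acts outward with Coriolis, so pressure-gradient force balances both:
(1/ρ)|∂P/∂n| = fV + V²/R  →  V² + fR·V − fR·V_g = 0
With fR = 1.34×10⁻⁴ × 635×10³ m = 85.1 m/s:
V = [−fR + √((fR)² + 4 fR V_g)]/2 = [−85.1 + √(85.1² + 4×85.1×34)]/2 = 26 m/s
Subgeostrophic (V < V_g = 34 m/s), as expected around a low.
Converting: 26 m/s × 3.6 = 93.7 km/h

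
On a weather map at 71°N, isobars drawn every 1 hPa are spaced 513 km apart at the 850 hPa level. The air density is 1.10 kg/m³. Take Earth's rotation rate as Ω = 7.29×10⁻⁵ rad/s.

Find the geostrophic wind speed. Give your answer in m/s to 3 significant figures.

Coriolis parameter at 71°N:
f = 2Ω sin φ = 2 × 7.29×10⁻⁵ × sin 71° = 1.38×10⁻⁴ s⁻¹
Pressure gradient: |∂P/∂n| = 100 Pa / 513000 m = 1.95×10⁻⁴ Pa/m
Geostrophic balance (pressure-gradient force = Coriolis force):
V_g = (1/(fρ)) |∂P/∂n| = 1.95×10⁻⁴ / (1.38×10⁻⁴ × 1.10) = 1.29 m/s

1.29 m/s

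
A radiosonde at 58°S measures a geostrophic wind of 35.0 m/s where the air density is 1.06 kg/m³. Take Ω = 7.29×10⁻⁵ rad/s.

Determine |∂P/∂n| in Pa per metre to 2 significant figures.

4.6×10⁻³ Pa/m

Coriolis parameter at 58°S:
f = 2Ω sin φ = 2 × 7.29×10⁻⁵ × sin 58° = 1.24×10⁻⁴ s⁻¹
Geostrophic balance rearranged: |∂P/∂n| = f ρ V_g
|∂P/∂n| = 1.24×10⁻⁴ × 1.06 × 35.0 = 4.59×10⁻³ Pa/m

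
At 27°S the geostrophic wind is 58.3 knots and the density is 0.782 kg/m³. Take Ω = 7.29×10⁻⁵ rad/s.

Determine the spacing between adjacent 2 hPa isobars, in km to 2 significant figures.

Coriolis parameter at 27°S:
f = 2Ω sin φ = 2 × 7.29×10⁻⁵ × sin 27° = 6.62×10⁻⁵ s⁻¹
Wind speed in SI: 58.3 knots = 30.0 m/s
Geostrophic balance rearranged: |∂P/∂n| = f ρ V_g
|∂P/∂n| = 6.62×10⁻⁵ × 0.782 × 30.0 = 1.55×10⁻³ Pa/m
Isobar spacing: Δn = ΔP/|∂P/∂n| = 200 Pa / 1.55×10⁻³ Pa/m = 128829 m ≈ 130 km

130 km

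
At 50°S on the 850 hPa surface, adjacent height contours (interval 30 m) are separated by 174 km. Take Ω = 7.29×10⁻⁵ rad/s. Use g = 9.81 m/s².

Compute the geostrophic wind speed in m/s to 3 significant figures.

Coriolis parameter at 50°S:
f = 2Ω sin φ = 2 × 7.29×10⁻⁵ × sin 50° = 1.12×10⁻⁴ s⁻¹
Height gradient: |∂Z/∂n| = 30 m / 174000 m = 1.72×10⁻⁴
On a pressure surface, geostrophic balance gives V_g = (g/f)|∂Z/∂n|:
V_g = 9.81 × 1.72×10⁻⁴ / 1.12×10⁻⁴ = 15.1 m/s

15.1 m/s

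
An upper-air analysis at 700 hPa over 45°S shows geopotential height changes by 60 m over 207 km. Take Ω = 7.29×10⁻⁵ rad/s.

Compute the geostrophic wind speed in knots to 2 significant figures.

54 knots

Coriolis parameter at 45°S:
f = 2Ω sin φ = 2 × 7.29×10⁻⁵ × sin 45° = 1.03×10⁻⁴ s⁻¹
Height gradient: |∂Z/∂n| = 60 m / 207000 m = 2.90×10⁻⁴
On a pressure surface, geostrophic balance gives V_g = (g/f)|∂Z/∂n|:
V_g = 9.81 × 2.90×10⁻⁴ / 1.03×10⁻⁴ = 27.6 m/s
Converting: 27.6 m/s × 1.944 = 54 knots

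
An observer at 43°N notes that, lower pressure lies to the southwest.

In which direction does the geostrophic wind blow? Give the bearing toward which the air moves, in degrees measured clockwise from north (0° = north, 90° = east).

The pressure-gradient force points toward the southwest (bearing 225°).
Geostrophic balance: in the Northern Hemisphere the Coriolis force deflects motion to the right, so the geostrophic wind blows 90° to the right of the pressure-gradient force (low pressure on the left).
Rotating 225° by 90° clockwise gives 315° — the wind blows toward the northwest.

315°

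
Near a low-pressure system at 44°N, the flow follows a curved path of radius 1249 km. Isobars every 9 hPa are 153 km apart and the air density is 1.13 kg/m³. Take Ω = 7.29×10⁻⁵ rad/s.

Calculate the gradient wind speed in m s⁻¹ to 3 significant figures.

Coriolis parameter at 44°N:
f = 2Ω sin φ = 2 × 7.29×10⁻⁵ × sin 44° = 1.01×10⁻⁴ s⁻¹
Pressure gradient: |∂P/∂n| = 900 Pa / 153000 m = 5.88×10⁻³ Pa/m
Geostrophic speed: V_g = |∂P/∂n|/(fρ) = 5.88×10⁻³/(1.01×10⁻⁴ × 1.13) = 51.4 m/s
Around a low, centrifugal force acts outward with Coriolis, so pressure-gradient force balances both:
(1/ρ)|∂P/∂n| = fV + V²/R  →  V² + fR·V − fR·V_g = 0
With fR = 1.01×10⁻⁴ × 1249×10³ m = 127 m/s:
V = [−fR + √((fR)² + 4 fR V_g)]/2 = [−127 + √(127² + 4×127×51.4)]/2 = 39.2 m/s
Subgeostrophic (V < V_g = 51.4 m/s), as expected around a low.

39.2 m s⁻¹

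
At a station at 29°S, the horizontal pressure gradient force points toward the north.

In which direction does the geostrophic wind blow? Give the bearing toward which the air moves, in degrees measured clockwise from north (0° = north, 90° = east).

The pressure-gradient force points toward the north (bearing 000°).
Geostrophic balance: in the Southern Hemisphere the Coriolis force deflects motion to the left, so the geostrophic wind blows 90° to the left of the pressure-gradient force (low pressure on the right).
Rotating 000° by 90° counterclockwise gives 270° — the wind blows toward the west.

270°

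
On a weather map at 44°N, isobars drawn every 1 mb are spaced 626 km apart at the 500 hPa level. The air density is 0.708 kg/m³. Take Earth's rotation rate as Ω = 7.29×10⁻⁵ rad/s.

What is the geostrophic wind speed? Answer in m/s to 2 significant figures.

2.2 m/s

Coriolis parameter at 44°N:
f = 2Ω sin φ = 2 × 7.29×10⁻⁵ × sin 44° = 1.01×10⁻⁴ s⁻¹
Pressure gradient: |∂P/∂n| = 100 Pa / 626000 m = 1.60×10⁻⁴ Pa/m
Geostrophic balance (pressure-gradient force = Coriolis force):
V_g = (1/(fρ)) |∂P/∂n| = 1.60×10⁻⁴ / (1.01×10⁻⁴ × 0.708) = 2.23 m/s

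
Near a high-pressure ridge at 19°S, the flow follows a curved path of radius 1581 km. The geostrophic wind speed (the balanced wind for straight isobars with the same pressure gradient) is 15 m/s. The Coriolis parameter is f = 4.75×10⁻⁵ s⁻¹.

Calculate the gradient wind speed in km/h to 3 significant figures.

74.6 km/h

Around a high, pressure-gradient force acts outward with centrifugal, so Coriolis balances both:
fV = (1/ρ)|∂P/∂n| + V²/R  →  V² − fR·V + fR·V_g = 0
With fR = 4.75×10⁻⁵ × 1581×10³ m = 75.1 m/s:
V = [fR − √((fR)² − 4 fR V_g)]/2 = [75.1 − √(75.1² − 4×75.1×15)]/2 = 20.7 m/s
Supergeostrophic (V > V_g = 15 m/s), as expected around a high.
Converting: 20.7 m/s × 3.6 = 74.6 km/h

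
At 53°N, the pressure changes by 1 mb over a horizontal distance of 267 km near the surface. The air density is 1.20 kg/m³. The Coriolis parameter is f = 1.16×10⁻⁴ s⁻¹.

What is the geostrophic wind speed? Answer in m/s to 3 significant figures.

Pressure gradient: |∂P/∂n| = 100 Pa / 267000 m = 3.75×10⁻⁴ Pa/m
Geostrophic balance (pressure-gradient force = Coriolis force):
V_g = (1/(fρ)) |∂P/∂n| = 3.75×10⁻⁴ / (1.16×10⁻⁴ × 1.20) = 2.69 m/s

2.69 m/s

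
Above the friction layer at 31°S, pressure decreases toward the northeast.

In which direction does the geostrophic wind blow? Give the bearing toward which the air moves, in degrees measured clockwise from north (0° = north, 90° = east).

The pressure-gradient force points toward the northeast (bearing 045°).
Geostrophic balance: in the Southern Hemisphere the Coriolis force deflects motion to the left, so the geostrophic wind blows 90° to the left of the pressure-gradient force (low pressure on the right).
Rotating 045° by 90° counterclockwise gives 315° — the wind blows toward the northwest.

315°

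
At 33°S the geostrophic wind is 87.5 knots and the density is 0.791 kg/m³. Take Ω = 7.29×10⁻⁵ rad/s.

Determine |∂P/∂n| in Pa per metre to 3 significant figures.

Coriolis parameter at 33°S:
f = 2Ω sin φ = 2 × 7.29×10⁻⁵ × sin 33° = 7.94×10⁻⁵ s⁻¹
Wind speed in SI: 87.5 knots = 45.0 m/s
Geostrophic balance rearranged: |∂P/∂n| = f ρ V_g
|∂P/∂n| = 7.94×10⁻⁵ × 0.791 × 45.0 = 2.83×10⁻³ Pa/m

2.83×10⁻³ Pa/m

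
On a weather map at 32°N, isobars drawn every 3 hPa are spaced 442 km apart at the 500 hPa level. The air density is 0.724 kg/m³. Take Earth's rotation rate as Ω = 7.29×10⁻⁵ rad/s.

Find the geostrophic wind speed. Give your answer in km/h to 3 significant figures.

Coriolis parameter at 32°N:
f = 2Ω sin φ = 2 × 7.29×10⁻⁵ × sin 32° = 7.73×10⁻⁵ s⁻¹
Pressure gradient: |∂P/∂n| = 300 Pa / 442000 m = 6.79×10⁻⁴ Pa/m
Geostrophic balance (pressure-gradient force = Coriolis force):
V_g = (1/(fρ)) |∂P/∂n| = 6.79×10⁻⁴ / (7.73×10⁻⁵ × 0.724) = 12.1 m/s
Converting: 12.1 m/s × 3.6 = 43.7 km/h

43.7 km/h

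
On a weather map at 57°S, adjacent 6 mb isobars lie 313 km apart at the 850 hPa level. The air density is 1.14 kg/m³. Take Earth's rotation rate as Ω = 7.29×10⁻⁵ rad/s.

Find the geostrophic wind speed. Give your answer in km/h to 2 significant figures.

50 km/h

Coriolis parameter at 57°S:
f = 2Ω sin φ = 2 × 7.29×10⁻⁵ × sin 57° = 1.22×10⁻⁴ s⁻¹
Pressure gradient: |∂P/∂n| = 600 Pa / 313000 m = 1.92×10⁻³ Pa/m
Geostrophic balance (pressure-gradient force = Coriolis force):
V_g = (1/(fρ)) |∂P/∂n| = 1.92×10⁻³ / (1.22×10⁻⁴ × 1.14) = 13.8 m/s
Converting: 13.8 m/s × 3.6 = 50 km/h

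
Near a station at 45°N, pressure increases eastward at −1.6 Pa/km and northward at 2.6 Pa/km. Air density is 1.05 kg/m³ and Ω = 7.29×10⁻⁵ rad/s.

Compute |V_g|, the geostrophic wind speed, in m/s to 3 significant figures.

Coriolis parameter at 45°N:
f = 2Ω sin φ = 2 × 7.29×10⁻⁵ × sin 45° = 1.03×10⁻⁴ s⁻¹
Component geostrophic relations (x east, y north):
u_g = −(1/(fρ)) ∂P/∂y,  v_g = (1/(fρ)) ∂P/∂x
u_g = −(2.6×10⁻³)/(1.03×10⁻⁴ × 1.05) = −24.0 m/s;  v_g = (−1.6×10⁻³)/(1.03×10⁻⁴ × 1.05) = −14.8 m/s
|V_g| = √(u_g² + v_g²) = 28.2 m/s

28.2 m/s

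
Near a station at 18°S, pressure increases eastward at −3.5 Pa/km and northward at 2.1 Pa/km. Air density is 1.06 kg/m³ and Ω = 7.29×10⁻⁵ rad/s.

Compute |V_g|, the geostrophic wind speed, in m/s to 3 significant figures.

Coriolis parameter at 18°S:
f = 2Ω sin φ = 2 × 7.29×10⁻⁵ × sin 18° = 4.51×10⁻⁵ s⁻¹
In the Southern Hemisphere f is negative: f = −4.51×10⁻⁵ s⁻¹.
Component geostrophic relations (x east, y north):
u_g = −(1/(fρ)) ∂P/∂y,  v_g = (1/(fρ)) ∂P/∂x
u_g = −(2.1×10⁻³)/(−4.51×10⁻⁵ × 1.06) = 44.0 m/s;  v_g = (−3.5×10⁻³)/(−4.51×10⁻⁵ × 1.06) = 73.3 m/s
|V_g| = √(u_g² + v_g²) = 85.5 m/s

85.5 m/s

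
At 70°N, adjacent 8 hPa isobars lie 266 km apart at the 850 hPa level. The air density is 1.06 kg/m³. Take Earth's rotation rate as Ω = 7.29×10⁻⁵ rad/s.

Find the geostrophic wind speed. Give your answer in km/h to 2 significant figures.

75 km/h

Coriolis parameter at 70°N:
f = 2Ω sin φ = 2 × 7.29×10⁻⁵ × sin 70° = 1.37×10⁻⁴ s⁻¹
Pressure gradient: |∂P/∂n| = 800 Pa / 266000 m = 3.01×10⁻³ Pa/m
Geostrophic balance (pressure-gradient force = Coriolis force):
V_g = (1/(fρ)) |∂P/∂n| = 3.01×10⁻³ / (1.37×10⁻⁴ × 1.06) = 20.7 m/s
Converting: 20.7 m/s × 3.6 = 75 km/h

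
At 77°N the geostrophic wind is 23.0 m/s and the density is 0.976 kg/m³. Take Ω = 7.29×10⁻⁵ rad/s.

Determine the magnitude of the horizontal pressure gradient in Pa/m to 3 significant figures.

Coriolis parameter at 77°N:
f = 2Ω sin φ = 2 × 7.29×10⁻⁵ × sin 77° = 1.42×10⁻⁴ s⁻¹
Geostrophic balance rearranged: |∂P/∂n| = f ρ V_g
|∂P/∂n| = 1.42×10⁻⁴ × 0.976 × 23.0 = 3.19×10⁻³ Pa/m

3.19×10⁻³ Pa/m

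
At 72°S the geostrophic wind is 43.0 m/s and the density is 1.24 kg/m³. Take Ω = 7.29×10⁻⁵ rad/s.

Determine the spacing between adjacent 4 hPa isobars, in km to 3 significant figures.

54.1 km

Coriolis parameter at 72°S:
f = 2Ω sin φ = 2 × 7.29×10⁻⁵ × sin 72° = 1.39×10⁻⁴ s⁻¹
Geostrophic balance rearranged: |∂P/∂n| = f ρ V_g
|∂P/∂n| = 1.39×10⁻⁴ × 1.24 × 43.0 = 7.39×10⁻³ Pa/m
Isobar spacing: Δn = ΔP/|∂P/∂n| = 400 Pa / 7.39×10⁻³ Pa/m = 54101 m ≈ 54.1 km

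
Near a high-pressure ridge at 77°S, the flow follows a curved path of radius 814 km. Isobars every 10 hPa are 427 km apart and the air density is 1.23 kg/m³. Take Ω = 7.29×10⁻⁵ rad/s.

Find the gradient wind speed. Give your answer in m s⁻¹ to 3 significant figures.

15.5 m s⁻¹

Coriolis parameter at 77°S:
f = 2Ω sin φ = 2 × 7.29×10⁻⁵ × sin 77° = 1.42×10⁻⁴ s⁻¹
Pressure gradient: |∂P/∂n| = 1000 Pa / 427000 m = 2.34×10⁻³ Pa/m
Geostrophic speed: V_g = |∂P/∂n|/(fρ) = 2.34×10⁻³/(1.42×10⁻⁴ × 1.23) = 13.4 m/s
Around a high, pressure-gradient force acts outward with centrifugal, so Coriolis balances both:
fV = (1/ρ)|∂P/∂n| + V²/R  →  V² − fR·V + fR·V_g = 0
With fR = 1.42×10⁻⁴ × 814×10³ m = 116 m/s:
V = [fR − √((fR)² − 4 fR V_g)]/2 = [116 − √(116² − 4×116×13.4)]/2 = 15.5 m/s
Supergeostrophic (V > V_g = 13.4 m/s), as expected around a high.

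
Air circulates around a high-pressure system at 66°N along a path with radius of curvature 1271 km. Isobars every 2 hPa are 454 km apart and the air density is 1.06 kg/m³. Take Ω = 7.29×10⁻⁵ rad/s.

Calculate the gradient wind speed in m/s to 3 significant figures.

Coriolis parameter at 66°N:
f = 2Ω sin φ = 2 × 7.29×10⁻⁵ × sin 66° = 1.33×10⁻⁴ s⁻¹
Pressure gradient: |∂P/∂n| = 200 Pa / 454000 m = 4.41×10⁻⁴ Pa/m
Geostrophic speed: V_g = |∂P/∂n|/(fρ) = 4.41×10⁻⁴/(1.33×10⁻⁴ × 1.06) = 3.12 m/s
Around a high, pressure-gradient force acts outward with centrifugal, so Coriolis balances both:
fV = (1/ρ)|∂P/∂n| + V²/R  →  V² − fR·V + fR·V_g = 0
With fR = 1.33×10⁻⁴ × 1271×10³ m = 169 m/s:
V = [fR − √((fR)² − 4 fR V_g)]/2 = [169 − √(169² − 4×169×3.12)]/2 = 3.18 m/s
Supergeostrophic (V > V_g = 3.12 m/s), as expected around a high.

3.18 m/s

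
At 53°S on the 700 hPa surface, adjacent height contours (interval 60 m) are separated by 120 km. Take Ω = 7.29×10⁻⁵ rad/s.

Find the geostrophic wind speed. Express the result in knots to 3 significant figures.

Coriolis parameter at 53°S:
f = 2Ω sin φ = 2 × 7.29×10⁻⁵ × sin 53° = 1.16×10⁻⁴ s⁻¹
Height gradient: |∂Z/∂n| = 60 m / 120000 m = 5.00×10⁻⁴
On a pressure surface, geostrophic balance gives V_g = (g/f)|∂Z/∂n|:
V_g = 9.81 × 5.00×10⁻⁴ / 1.16×10⁻⁴ = 42.1 m/s
Converting: 42.1 m/s × 1.944 = 81.9 knots

81.9 knots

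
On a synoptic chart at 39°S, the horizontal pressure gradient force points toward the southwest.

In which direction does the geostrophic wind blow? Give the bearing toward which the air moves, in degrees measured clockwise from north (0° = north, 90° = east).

135°

The pressure-gradient force points toward the southwest (bearing 225°).
Geostrophic balance: in the Southern Hemisphere the Coriolis force deflects motion to the left, so the geostrophic wind blows 90° to the left of the pressure-gradient force (low pressure on the right).
Rotating 225° by 90° counterclockwise gives 135° — the wind blows toward the southeast.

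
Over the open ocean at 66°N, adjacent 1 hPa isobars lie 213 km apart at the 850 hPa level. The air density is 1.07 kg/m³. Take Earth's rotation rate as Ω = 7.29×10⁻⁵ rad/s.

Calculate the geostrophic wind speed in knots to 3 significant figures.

6.40 knots

Coriolis parameter at 66°N:
f = 2Ω sin φ = 2 × 7.29×10⁻⁵ × sin 66° = 1.33×10⁻⁴ s⁻¹
Pressure gradient: |∂P/∂n| = 100 Pa / 213000 m = 4.69×10⁻⁴ Pa/m
Geostrophic balance (pressure-gradient force = Coriolis force):
V_g = (1/(fρ)) |∂P/∂n| = 4.69×10⁻⁴ / (1.33×10⁻⁴ × 1.07) = 3.29 m/s
Converting: 3.29 m/s × 1.944 = 6.40 knots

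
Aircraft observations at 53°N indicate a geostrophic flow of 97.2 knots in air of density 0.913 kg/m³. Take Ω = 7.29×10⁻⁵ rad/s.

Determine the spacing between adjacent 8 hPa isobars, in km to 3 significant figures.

150 km

Coriolis parameter at 53°N:
f = 2Ω sin φ = 2 × 7.29×10⁻⁵ × sin 53° = 1.16×10⁻⁴ s⁻¹
Wind speed in SI: 97.2 knots = 50.0 m/s
Geostrophic balance rearranged: |∂P/∂n| = f ρ V_g
|∂P/∂n| = 1.16×10⁻⁴ × 0.913 × 50.0 = 5.32×10⁻³ Pa/m
Isobar spacing: Δn = ΔP/|∂P/∂n| = 800 Pa / 5.32×10⁻³ Pa/m = 150490 m ≈ 150 km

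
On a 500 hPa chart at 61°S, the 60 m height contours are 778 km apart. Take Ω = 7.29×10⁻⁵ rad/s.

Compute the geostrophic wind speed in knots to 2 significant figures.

Coriolis parameter at 61°S:
f = 2Ω sin φ = 2 × 7.29×10⁻⁵ × sin 61° = 1.28×10⁻⁴ s⁻¹
Height gradient: |∂Z/∂n| = 60 m / 778000 m = 7.71×10⁻⁵
On a pressure surface, geostrophic balance gives V_g = (g/f)|∂Z/∂n|:
V_g = 9.81 × 7.71×10⁻⁵ / 1.28×10⁻⁴ = 5.93 m/s
Converting: 5.93 m/s × 1.944 = 12 knots

12 knots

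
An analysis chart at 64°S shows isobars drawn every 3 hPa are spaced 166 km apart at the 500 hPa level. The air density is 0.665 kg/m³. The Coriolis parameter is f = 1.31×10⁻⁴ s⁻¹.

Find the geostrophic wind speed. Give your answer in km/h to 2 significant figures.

Pressure gradient: |∂P/∂n| = 300 Pa / 166000 m = 1.81×10⁻³ Pa/m
Geostrophic balance (pressure-gradient force = Coriolis force):
V_g = (1/(fρ)) |∂P/∂n| = 1.81×10⁻³ / (1.31×10⁻⁴ × 0.665) = 20.7 m/s
Converting: 20.7 m/s × 3.6 = 75 km/h

75 km/h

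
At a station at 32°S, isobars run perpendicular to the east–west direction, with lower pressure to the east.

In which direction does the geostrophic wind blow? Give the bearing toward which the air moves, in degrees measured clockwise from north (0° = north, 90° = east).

The pressure-gradient force points toward the east (bearing 090°).
Geostrophic balance: in the Southern Hemisphere the Coriolis force deflects motion to the left, so the geostrophic wind blows 90° to the left of the pressure-gradient force (low pressure on the right).
Rotating 090° by 90° counterclockwise gives 000° — the wind blows toward the north.

000°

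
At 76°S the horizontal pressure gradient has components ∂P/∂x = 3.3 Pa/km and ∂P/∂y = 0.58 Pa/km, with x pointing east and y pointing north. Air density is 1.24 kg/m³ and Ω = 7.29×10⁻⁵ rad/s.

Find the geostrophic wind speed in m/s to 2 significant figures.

19 m/s

Coriolis parameter at 76°S:
f = 2Ω sin φ = 2 × 7.29×10⁻⁵ × sin 76° = 1.41×10⁻⁴ s⁻¹
In the Southern Hemisphere f is negative: f = −1.41×10⁻⁴ s⁻¹.
Component geostrophic relations (x east, y north):
u_g = −(1/(fρ)) ∂P/∂y,  v_g = (1/(fρ)) ∂P/∂x
u_g = −(0.58×10⁻³)/(−1.41×10⁻⁴ × 1.24) = 3.31 m/s;  v_g = (3.3×10⁻³)/(−1.41×10⁻⁴ × 1.24) = −18.8 m/s
|V_g| = √(u_g² + v_g²) = 19.1 m/s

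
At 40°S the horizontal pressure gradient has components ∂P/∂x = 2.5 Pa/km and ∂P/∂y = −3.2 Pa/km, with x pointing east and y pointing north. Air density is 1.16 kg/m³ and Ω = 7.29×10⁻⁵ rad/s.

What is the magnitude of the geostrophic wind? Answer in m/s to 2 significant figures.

37 m/s

Coriolis parameter at 40°S:
f = 2Ω sin φ = 2 × 7.29×10⁻⁵ × sin 40° = 9.37×10⁻⁵ s⁻¹
In the Southern Hemisphere f is negative: f = −9.37×10⁻⁵ s⁻¹.
Component geostrophic relations (x east, y north):
u_g = −(1/(fρ)) ∂P/∂y,  v_g = (1/(fρ)) ∂P/∂x
u_g = −(−3.2×10⁻³)/(−9.37×10⁻⁵ × 1.16) = −29.4 m/s;  v_g = (2.5×10⁻³)/(−9.37×10⁻⁵ × 1.16) = −23.0 m/s
|V_g| = √(u_g² + v_g²) = 37.4 m/s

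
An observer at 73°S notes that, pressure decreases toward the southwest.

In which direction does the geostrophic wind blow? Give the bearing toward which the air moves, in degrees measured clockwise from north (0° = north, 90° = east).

135°

The pressure-gradient force points toward the southwest (bearing 225°).
Geostrophic balance: in the Southern Hemisphere the Coriolis force deflects motion to the left, so the geostrophic wind blows 90° to the left of the pressure-gradient force (low pressure on the right).
Rotating 225° by 90° counterclockwise gives 135° — the wind blows toward the southeast.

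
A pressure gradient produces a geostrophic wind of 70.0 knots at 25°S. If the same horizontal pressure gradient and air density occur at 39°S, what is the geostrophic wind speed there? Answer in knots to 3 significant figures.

With the same pressure gradient and density, V_g ∝ 1/f ∝ 1/sin φ.
V₂ = V₁ · sin φ₁ / sin φ₂ = 70.0 × sin 25° / sin 39°
V₂ = 70.0 × 0.4226/0.6293 = 47.0 knots

47.0 knots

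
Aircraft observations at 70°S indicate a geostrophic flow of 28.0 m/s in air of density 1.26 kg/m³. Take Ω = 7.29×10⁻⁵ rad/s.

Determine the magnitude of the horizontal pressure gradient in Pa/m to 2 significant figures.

Coriolis parameter at 70°S:
f = 2Ω sin φ = 2 × 7.29×10⁻⁵ × sin 70° = 1.37×10⁻⁴ s⁻¹
Geostrophic balance rearranged: |∂P/∂n| = f ρ V_g
|∂P/∂n| = 1.37×10⁻⁴ × 1.26 × 28.0 = 4.83×10⁻³ Pa/m

4.8×10⁻³ Pa/m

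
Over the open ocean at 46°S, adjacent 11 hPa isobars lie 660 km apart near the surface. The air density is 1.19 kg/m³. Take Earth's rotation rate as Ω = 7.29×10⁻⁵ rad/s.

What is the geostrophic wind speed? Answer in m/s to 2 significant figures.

Coriolis parameter at 46°S:
f = 2Ω sin φ = 2 × 7.29×10⁻⁵ × sin 46° = 1.05×10⁻⁴ s⁻¹
Pressure gradient: |∂P/∂n| = 1100 Pa / 660000 m = 1.67×10⁻³ Pa/m
Geostrophic balance (pressure-gradient force = Coriolis force):
V_g = (1/(fρ)) |∂P/∂n| = 1.67×10⁻³ / (1.05×10⁻⁴ × 1.19) = 13.4 m/s

13 m/s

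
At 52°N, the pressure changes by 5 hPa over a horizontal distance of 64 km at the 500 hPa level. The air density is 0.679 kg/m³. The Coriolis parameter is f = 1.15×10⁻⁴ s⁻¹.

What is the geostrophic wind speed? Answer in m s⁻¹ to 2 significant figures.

Pressure gradient: |∂P/∂n| = 500 Pa / 64000 m = 7.81×10⁻³ Pa/m
Geostrophic balance (pressure-gradient force = Coriolis force):
V_g = (1/(fρ)) |∂P/∂n| = 7.81×10⁻³ / (1.15×10⁻⁴ × 0.679) = 100 m/s

100 m s⁻¹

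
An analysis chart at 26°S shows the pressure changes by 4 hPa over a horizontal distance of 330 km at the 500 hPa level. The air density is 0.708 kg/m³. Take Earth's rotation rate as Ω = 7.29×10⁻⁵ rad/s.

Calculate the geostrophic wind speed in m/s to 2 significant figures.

Coriolis parameter at 26°S:
f = 2Ω sin φ = 2 × 7.29×10⁻⁵ × sin 26° = 6.39×10⁻⁵ s⁻¹
Pressure gradient: |∂P/∂n| = 400 Pa / 330000 m = 1.21×10⁻³ Pa/m
Geostrophic balance (pressure-gradient force = Coriolis force):
V_g = (1/(fρ)) |∂P/∂n| = 1.21×10⁻³ / (6.39×10⁻⁵ × 0.708) = 26.8 m/s

27 m/s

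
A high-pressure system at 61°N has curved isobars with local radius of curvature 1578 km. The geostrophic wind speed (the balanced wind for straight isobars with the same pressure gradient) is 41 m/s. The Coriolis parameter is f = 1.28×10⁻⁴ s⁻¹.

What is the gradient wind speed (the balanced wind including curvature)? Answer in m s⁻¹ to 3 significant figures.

Around a high, pressure-gradient force acts outward with centrifugal, so Coriolis balances both:
fV = (1/ρ)|∂P/∂n| + V²/R  →  V² − fR·V + fR·V_g = 0
With fR = 1.28×10⁻⁴ × 1578×10³ m = 202 m/s:
V = [fR − √((fR)² − 4 fR V_g)]/2 = [202 − √(202² − 4×202×41)]/2 = 57.2 m/s
Supergeostrophic (V > V_g = 41 m/s), as expected around a high.

57.2 m s⁻¹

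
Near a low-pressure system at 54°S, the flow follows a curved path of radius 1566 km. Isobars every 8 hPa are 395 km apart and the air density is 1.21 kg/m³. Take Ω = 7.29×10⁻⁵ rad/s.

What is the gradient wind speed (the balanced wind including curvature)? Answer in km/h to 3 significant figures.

47.7 km/h

Coriolis parameter at 54°S:
f = 2Ω sin φ = 2 × 7.29×10⁻⁵ × sin 54° = 1.18×10⁻⁴ s⁻¹
Pressure gradient: |∂P/∂n| = 800 Pa / 395000 m = 2.03×10⁻³ Pa/m
Geostrophic speed: V_g = |∂P/∂n|/(fρ) = 2.03×10⁻³/(1.18×10⁻⁴ × 1.21) = 14.2 m/s
Around a low, centrifugal force acts outward with Coriolis, so pressure-gradient force balances both:
(1/ρ)|∂P/∂n| = fV + V²/R  →  V² + fR·V − fR·V_g = 0
With fR = 1.18×10⁻⁴ × 1566×10³ m = 185 m/s:
V = [−fR + √((fR)² + 4 fR V_g)]/2 = [−185 + √(185² + 4×185×14.2)]/2 = 13.2 m/s
Subgeostrophic (V < V_g = 14.2 m/s), as expected around a low.
Converting: 13.2 m/s × 3.6 = 47.7 km/h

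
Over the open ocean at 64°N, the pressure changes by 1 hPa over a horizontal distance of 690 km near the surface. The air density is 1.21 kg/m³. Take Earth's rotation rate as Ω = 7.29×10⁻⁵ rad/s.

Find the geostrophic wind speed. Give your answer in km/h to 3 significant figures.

3.29 km/h

Coriolis parameter at 64°N:
f = 2Ω sin φ = 2 × 7.29×10⁻⁵ × sin 64° = 1.31×10⁻⁴ s⁻¹
Pressure gradient: |∂P/∂n| = 100 Pa / 690000 m = 1.45×10⁻⁴ Pa/m
Geostrophic balance (pressure-gradient force = Coriolis force):
V_g = (1/(fρ)) |∂P/∂n| = 1.45×10⁻⁴ / (1.31×10⁻⁴ × 1.21) = 0.914 m/s
Converting: 0.914 m/s × 3.6 = 3.29 km/h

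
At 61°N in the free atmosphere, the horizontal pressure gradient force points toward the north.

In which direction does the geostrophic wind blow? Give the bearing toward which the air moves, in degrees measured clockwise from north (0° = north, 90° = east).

090°

The pressure-gradient force points toward the north (bearing 000°).
Geostrophic balance: in the Northern Hemisphere the Coriolis force deflects motion to the right, so the geostrophic wind blows 90° to the right of the pressure-gradient force (low pressure on the left).
Rotating 000° by 90° clockwise gives 090° — the wind blows toward the east.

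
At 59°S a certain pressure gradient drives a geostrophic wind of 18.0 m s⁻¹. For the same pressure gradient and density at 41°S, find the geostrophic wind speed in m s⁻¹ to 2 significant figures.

With the same pressure gradient and density, V_g ∝ 1/f ∝ 1/sin φ.
V₂ = V₁ · sin φ₁ / sin φ₂ = 18.0 × sin 59° / sin 41°
V₂ = 18.0 × 0.8572/0.6561 = 24 m s⁻¹

24 m s⁻¹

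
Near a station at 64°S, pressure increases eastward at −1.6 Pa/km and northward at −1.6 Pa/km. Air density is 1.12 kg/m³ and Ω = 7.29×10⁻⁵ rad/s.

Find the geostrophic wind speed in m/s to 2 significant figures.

Coriolis parameter at 64°S:
f = 2Ω sin φ = 2 × 7.29×10⁻⁵ × sin 64° = 1.31×10⁻⁴ s⁻¹
In the Southern Hemisphere f is negative: f = −1.31×10⁻⁴ s⁻¹.
Component geostrophic relations (x east, y north):
u_g = −(1/(fρ)) ∂P/∂y,  v_g = (1/(fρ)) ∂P/∂x
u_g = −(−1.6×10⁻³)/(−1.31×10⁻⁴ × 1.12) = −10.9 m/s;  v_g = (−1.6×10⁻³)/(−1.31×10⁻⁴ × 1.12) = 10.9 m/s
|V_g| = √(u_g² + v_g²) = 15.4 m/s

15 m/s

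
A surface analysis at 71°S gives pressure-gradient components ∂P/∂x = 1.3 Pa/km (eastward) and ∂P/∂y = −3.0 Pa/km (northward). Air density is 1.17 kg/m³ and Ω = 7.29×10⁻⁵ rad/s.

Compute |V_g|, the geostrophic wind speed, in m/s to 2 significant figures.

Coriolis parameter at 71°S:
f = 2Ω sin φ = 2 × 7.29×10⁻⁵ × sin 71° = 1.38×10⁻⁴ s⁻¹
In the Southern Hemisphere f is negative: f = −1.38×10⁻⁴ s⁻¹.
Component geostrophic relations (x east, y north):
u_g = −(1/(fρ)) ∂P/∂y,  v_g = (1/(fρ)) ∂P/∂x
u_g = −(−3.0×10⁻³)/(−1.38×10⁻⁴ × 1.17) = −18.6 m/s;  v_g = (1.3×10⁻³)/(−1.38×10⁻⁴ × 1.17) = −8.06 m/s
|V_g| = √(u_g² + v_g²) = 20.3 m/s

20 m/s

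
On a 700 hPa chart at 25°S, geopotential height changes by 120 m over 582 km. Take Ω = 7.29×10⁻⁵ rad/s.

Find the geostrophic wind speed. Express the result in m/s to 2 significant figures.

Coriolis parameter at 25°S:
f = 2Ω sin φ = 2 × 7.29×10⁻⁵ × sin 25° = 6.16×10⁻⁵ s⁻¹
Height gradient: |∂Z/∂n| = 120 m / 582000 m = 2.06×10⁻⁴
On a pressure surface, geostrophic balance gives V_g = (g/f)|∂Z/∂n|:
V_g = 9.81 × 2.06×10⁻⁴ / 6.16×10⁻⁵ = 32.8 m/s

33 m/s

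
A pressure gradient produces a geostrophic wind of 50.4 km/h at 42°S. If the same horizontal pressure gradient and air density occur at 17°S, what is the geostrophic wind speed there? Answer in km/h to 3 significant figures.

With the same pressure gradient and density, V_g ∝ 1/f ∝ 1/sin φ.
V₂ = V₁ · sin φ₁ / sin φ₂ = 50.4 × sin 42° / sin 17°
V₂ = 50.4 × 0.6691/0.2924 = 115 km/h

115 km/h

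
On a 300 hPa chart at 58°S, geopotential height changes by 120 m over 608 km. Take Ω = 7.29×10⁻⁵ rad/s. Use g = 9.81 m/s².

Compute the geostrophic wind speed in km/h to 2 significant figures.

Coriolis parameter at 58°S:
f = 2Ω sin φ = 2 × 7.29×10⁻⁵ × sin 58° = 1.24×10⁻⁴ s⁻¹
Height gradient: |∂Z/∂n| = 120 m / 608000 m = 1.97×10⁻⁴
On a pressure surface, geostrophic balance gives V_g = (g/f)|∂Z/∂n|:
V_g = 9.81 × 1.97×10⁻⁴ / 1.24×10⁻⁴ = 15.7 m/s
Converting: 15.7 m/s × 3.6 = 56 km/h

56 km/h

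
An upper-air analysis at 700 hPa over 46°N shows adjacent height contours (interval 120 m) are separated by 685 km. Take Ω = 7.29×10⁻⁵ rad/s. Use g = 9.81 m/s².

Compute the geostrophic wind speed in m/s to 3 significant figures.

16.4 m/s

Coriolis parameter at 46°N:
f = 2Ω sin φ = 2 × 7.29×10⁻⁵ × sin 46° = 1.05×10⁻⁴ s⁻¹
Height gradient: |∂Z/∂n| = 120 m / 685000 m = 1.75×10⁻⁴
On a pressure surface, geostrophic balance gives V_g = (g/f)|∂Z/∂n|:
V_g = 9.81 × 1.75×10⁻⁴ / 1.05×10⁻⁴ = 16.4 m/s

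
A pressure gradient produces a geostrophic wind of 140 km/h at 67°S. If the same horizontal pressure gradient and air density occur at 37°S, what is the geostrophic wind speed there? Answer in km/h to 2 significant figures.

210 km/h

With the same pressure gradient and density, V_g ∝ 1/f ∝ 1/sin φ.
V₂ = V₁ · sin φ₁ / sin φ₂ = 140 × sin 67° / sin 37°
V₂ = 140 × 0.9205/0.6018 = 210 km/h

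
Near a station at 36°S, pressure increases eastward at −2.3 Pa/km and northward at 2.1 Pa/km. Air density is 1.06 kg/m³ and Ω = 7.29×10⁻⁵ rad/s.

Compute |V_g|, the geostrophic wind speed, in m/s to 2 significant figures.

34 m/s

Coriolis parameter at 36°S:
f = 2Ω sin φ = 2 × 7.29×10⁻⁵ × sin 36° = 8.57×10⁻⁵ s⁻¹
In the Southern Hemisphere f is negative: f = −8.57×10⁻⁵ s⁻¹.
Component geostrophic relations (x east, y north):
u_g = −(1/(fρ)) ∂P/∂y,  v_g = (1/(fρ)) ∂P/∂x
u_g = −(2.1×10⁻³)/(−8.57×10⁻⁵ × 1.06) = 23.1 m/s;  v_g = (−2.3×10⁻³)/(−8.57×10⁻⁵ × 1.06) = 25.3 m/s
|V_g| = √(u_g² + v_g²) = 34.3 m/s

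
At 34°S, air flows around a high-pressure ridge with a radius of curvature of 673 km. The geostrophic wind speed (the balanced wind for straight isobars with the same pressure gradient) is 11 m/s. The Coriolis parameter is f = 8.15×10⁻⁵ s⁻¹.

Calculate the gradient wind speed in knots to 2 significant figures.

Around a high, pressure-gradient force acts outward with centrifugal, so Coriolis balances both:
fV = (1/ρ)|∂P/∂n| + V²/R  →  V² − fR·V + fR·V_g = 0
With fR = 8.15×10⁻⁵ × 673×10³ m = 54.8 m/s:
V = [fR − √((fR)² − 4 fR V_g)]/2 = [54.8 − √(54.8² − 4×54.8×11)]/2 = 15.2 m/s
Supergeostrophic (V > V_g = 11 m/s), as expected around a high.
Converting: 15.2 m/s × 1.944 = 30 knots

30 knots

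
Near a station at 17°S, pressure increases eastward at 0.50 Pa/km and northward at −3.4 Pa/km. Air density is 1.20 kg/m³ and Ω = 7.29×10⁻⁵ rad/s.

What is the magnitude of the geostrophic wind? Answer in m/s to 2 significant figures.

67 m/s

Coriolis parameter at 17°S:
f = 2Ω sin φ = 2 × 7.29×10⁻⁵ × sin 17° = 4.26×10⁻⁵ s⁻¹
In the Southern Hemisphere f is negative: f = −4.26×10⁻⁵ s⁻¹.
Component geostrophic relations (x east, y north):
u_g = −(1/(fρ)) ∂P/∂y,  v_g = (1/(fρ)) ∂P/∂x
u_g = −(−3.4×10⁻³)/(−4.26×10⁻⁵ × 1.20) = −66.5 m/s;  v_g = (0.50×10⁻³)/(−4.26×10⁻⁵ × 1.20) = −9.77 m/s
|V_g| = √(u_g² + v_g²) = 67.2 m/s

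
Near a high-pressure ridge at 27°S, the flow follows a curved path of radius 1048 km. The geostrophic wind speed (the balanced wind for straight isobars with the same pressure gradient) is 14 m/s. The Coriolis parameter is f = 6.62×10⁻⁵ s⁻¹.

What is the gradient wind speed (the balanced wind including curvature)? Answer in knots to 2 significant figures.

38 knots

Around a high, pressure-gradient force acts outward with centrifugal, so Coriolis balances both:
fV = (1/ρ)|∂P/∂n| + V²/R  →  V² − fR·V + fR·V_g = 0
With fR = 6.62×10⁻⁵ × 1048×10³ m = 69.4 m/s:
V = [fR − √((fR)² − 4 fR V_g)]/2 = [69.4 − √(69.4² − 4×69.4×14)]/2 = 19.5 m/s
Supergeostrophic (V > V_g = 14 m/s), as expected around a high.
Converting: 19.5 m/s × 1.944 = 38 knots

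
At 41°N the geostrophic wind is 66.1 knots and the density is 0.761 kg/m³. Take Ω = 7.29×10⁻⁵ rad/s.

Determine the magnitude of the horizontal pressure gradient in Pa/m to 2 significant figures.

2.5×10⁻³ Pa/m

Coriolis parameter at 41°N:
f = 2Ω sin φ = 2 × 7.29×10⁻⁵ × sin 41° = 9.57×10⁻⁵ s⁻¹
Wind speed in SI: 66.1 knots = 34.0 m/s
Geostrophic balance rearranged: |∂P/∂n| = f ρ V_g
|∂P/∂n| = 9.57×10⁻⁵ × 0.761 × 34.0 = 2.48×10⁻³ Pa/m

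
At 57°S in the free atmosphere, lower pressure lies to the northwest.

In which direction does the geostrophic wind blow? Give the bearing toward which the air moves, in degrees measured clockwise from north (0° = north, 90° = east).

225°

The pressure-gradient force points toward the northwest (bearing 315°).
Geostrophic balance: in the Southern Hemisphere the Coriolis force deflects motion to the left, so the geostrophic wind blows 90° to the left of the pressure-gradient force (low pressure on the right).
Rotating 315° by 90° counterclockwise gives 225° — the wind blows toward the southwest.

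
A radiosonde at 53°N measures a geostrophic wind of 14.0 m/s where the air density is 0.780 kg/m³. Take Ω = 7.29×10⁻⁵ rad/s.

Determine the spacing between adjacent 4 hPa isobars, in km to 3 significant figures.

Coriolis parameter at 53°N:
f = 2Ω sin φ = 2 × 7.29×10⁻⁵ × sin 53° = 1.16×10⁻⁴ s⁻¹
Geostrophic balance rearranged: |∂P/∂n| = f ρ V_g
|∂P/∂n| = 1.16×10⁻⁴ × 0.780 × 14.0 = 1.27×10⁻³ Pa/m
Isobar spacing: Δn = ΔP/|∂P/∂n| = 400 Pa / 1.27×10⁻³ Pa/m = 314580 m ≈ 315 km

315 km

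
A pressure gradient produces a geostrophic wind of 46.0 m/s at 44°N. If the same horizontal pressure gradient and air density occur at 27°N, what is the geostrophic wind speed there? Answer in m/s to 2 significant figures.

With the same pressure gradient and density, V_g ∝ 1/f ∝ 1/sin φ.
V₂ = V₁ · sin φ₁ / sin φ₂ = 46.0 × sin 44° / sin 27°
V₂ = 46.0 × 0.6947/0.4540 = 70 m/s

70 m/s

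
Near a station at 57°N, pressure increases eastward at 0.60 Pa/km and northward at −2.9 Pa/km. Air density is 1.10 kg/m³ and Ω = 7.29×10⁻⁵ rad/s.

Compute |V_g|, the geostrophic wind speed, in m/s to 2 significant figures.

22 m/s

Coriolis parameter at 57°N:
f = 2Ω sin φ = 2 × 7.29×10⁻⁵ × sin 57° = 1.22×10⁻⁴ s⁻¹
Component geostrophic relations (x east, y north):
u_g = −(1/(fρ)) ∂P/∂y,  v_g = (1/(fρ)) ∂P/∂x
u_g = −(−2.9×10⁻³)/(1.22×10⁻⁴ × 1.10) = 21.6 m/s;  v_g = (0.60×10⁻³)/(1.22×10⁻⁴ × 1.10) = 4.46 m/s
|V_g| = √(u_g² + v_g²) = 22.0 m/s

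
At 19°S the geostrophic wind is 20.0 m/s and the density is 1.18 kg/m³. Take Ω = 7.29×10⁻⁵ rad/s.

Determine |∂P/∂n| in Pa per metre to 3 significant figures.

Coriolis parameter at 19°S:
f = 2Ω sin φ = 2 × 7.29×10⁻⁵ × sin 19° = 4.75×10⁻⁵ s⁻¹
Geostrophic balance rearranged: |∂P/∂n| = f ρ V_g
|∂P/∂n| = 4.75×10⁻⁵ × 1.18 × 20.0 = 1.12×10⁻³ Pa/m

1.12×10⁻³ Pa/m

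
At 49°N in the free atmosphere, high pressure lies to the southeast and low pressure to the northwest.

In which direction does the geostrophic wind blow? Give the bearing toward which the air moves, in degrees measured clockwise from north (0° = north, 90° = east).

045°

The pressure-gradient force points toward the northwest (bearing 315°).
Geostrophic balance: in the Northern Hemisphere the Coriolis force deflects motion to the right, so the geostrophic wind blows 90° to the right of the pressure-gradient force (low pressure on the left).
Rotating 315° by 90° clockwise gives 045° — the wind blows toward the northeast.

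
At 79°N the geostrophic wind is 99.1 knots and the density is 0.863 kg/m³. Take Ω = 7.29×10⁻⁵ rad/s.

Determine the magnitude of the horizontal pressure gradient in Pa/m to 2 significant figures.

6.3×10⁻³ Pa/m

Coriolis parameter at 79°N:
f = 2Ω sin φ = 2 × 7.29×10⁻⁵ × sin 79° = 1.43×10⁻⁴ s⁻¹
Wind speed in SI: 99.1 knots = 51.0 m/s
Geostrophic balance rearranged: |∂P/∂n| = f ρ V_g
|∂P/∂n| = 1.43×10⁻⁴ × 0.863 × 51.0 = 6.30×10⁻³ Pa/m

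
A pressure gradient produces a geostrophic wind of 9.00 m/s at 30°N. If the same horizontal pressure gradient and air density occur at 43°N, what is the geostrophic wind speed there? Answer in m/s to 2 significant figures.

With the same pressure gradient and density, V_g ∝ 1/f ∝ 1/sin φ.
V₂ = V₁ · sin φ₁ / sin φ₂ = 9.00 × sin 30° / sin 43°
V₂ = 9.00 × 0.5000/0.6820 = 6.6 m/s

6.6 m/s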